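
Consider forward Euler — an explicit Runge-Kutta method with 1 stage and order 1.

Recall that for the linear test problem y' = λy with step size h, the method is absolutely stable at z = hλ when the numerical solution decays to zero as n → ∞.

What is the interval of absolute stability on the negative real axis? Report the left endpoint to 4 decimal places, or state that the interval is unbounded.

z∈(-2.0000,0).

On y'=λy, z=hλ:
  order 1, 1-stage ⇒ R(z)=1+z
  (e.g. R(-1.18)=-0.18000, |R|=0.18000)

Solve |R(x)|<1 on ℝ⁻.
x=-1.18: |R|=0.1800
|R(-1.44)|=0.4400 |R(-1.38)|=0.3800 |R(-0.98)|=0.0200
Bisect:
  x_lo=-2.6024 |R|=1.6024  x_hi=-0.0981 |R|=0.9019
  mid=-1.35023 |R|=0.35023 →hi
  mid=-1.97632 |R|=0.97632 →hi
  mid=-2.28937 |R|=1.28937 →lo
  mid=-2.13285 |R|=1.13285 →lo
  mid=-2.05459 |R|=1.05459 →lo
  mid=-2.01546 |R|=1.01546 →lo
  mid=-1.99589 |R|=0.99589 →hi
  mid=-2.00567 |R|=1.00567 →lo
  ...
  [-2.00002,-1.99986] ⇒ x*=-2.0000
So |R|<1 on (-2.0000, 0).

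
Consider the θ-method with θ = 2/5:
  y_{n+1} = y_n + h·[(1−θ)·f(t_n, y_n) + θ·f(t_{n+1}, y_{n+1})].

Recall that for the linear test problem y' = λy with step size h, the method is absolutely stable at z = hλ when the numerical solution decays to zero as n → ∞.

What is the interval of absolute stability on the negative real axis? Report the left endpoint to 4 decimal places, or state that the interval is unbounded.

With y'=λy (z=hλ):
  y_{n+1} = y_n + z·[3/5·y_n + 2/5·y_{n+1}] ⇒ (1 − 2/5z)y_{n+1} = (1 + 3/5z)y_n
  R(z) = (1 + 3/5z)/(1 − 2/5z).

Need |R(x)|<1, x<0.
x=-1.07: |R|=0.2507
R=−1: 1+3/5x = −1+2/5x ⇒ -1/5x=2 ⇒ x=2/(-1/5)=-10.0000
Confirm numerically:
  x=-9.496: |R|=0.97899 <1
  x=-8.254: |R|=0.91882 <1
  x=-6.469: |R|=0.80316 <1
  x=-4.376: |R|=0.59104 <1
  x=-10.573: |R|=1.02192 >1
  x=-10.497: |R|=1.01912 >1
  x=-10.165: |R|=1.00651 >1
Stable set (-10.0000, 0).

z∈(-10.0000,0).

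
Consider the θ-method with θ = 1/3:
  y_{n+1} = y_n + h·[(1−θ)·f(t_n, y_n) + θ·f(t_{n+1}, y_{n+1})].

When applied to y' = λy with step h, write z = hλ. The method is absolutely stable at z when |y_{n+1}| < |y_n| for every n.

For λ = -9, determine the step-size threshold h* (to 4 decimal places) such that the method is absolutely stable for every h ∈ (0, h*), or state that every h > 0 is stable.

On y'=λy, z=hλ:
  y_{n+1} = y_n + z·[2/3·y_n + 1/3·y_{n+1}] ⇒ (1 − 1/3z)y_{n+1} = (1 + 2/3z)y_n
  Hence R(z) = (1 + 2/3z)/(1 − 1/3z).

Find x<0 with |R(x)|<1.
x=-1.59: |R|=0.0392
R=−1: 1+2/3x = −1+1/3x ⇒ -1/3x=2 ⇒ x=2/(-1/3)=-6.0000
Confirm numerically:
  x=-5.793: |R|=0.97646 <1
  x=-3.872: |R|=0.69034 <1
  x=-3.377: |R|=0.58868 <1
  x=-6.439: |R|=1.04651 >1
  x=-6.411: |R|=1.04367 >1
  x=-6.082: |R|=1.00903 >1
Stable set (-6.0000, 0).

(-6.0000,0); λ=-9 ⇒ h* = (6)/9 = 0.6667.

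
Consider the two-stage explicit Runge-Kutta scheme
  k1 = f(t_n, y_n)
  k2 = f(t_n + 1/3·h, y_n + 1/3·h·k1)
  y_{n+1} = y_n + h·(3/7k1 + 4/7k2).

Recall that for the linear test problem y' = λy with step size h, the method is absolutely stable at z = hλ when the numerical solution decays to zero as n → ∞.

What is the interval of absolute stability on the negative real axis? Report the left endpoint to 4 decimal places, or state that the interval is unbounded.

(-5.2500, 0).

On y'=λy, z=hλ:
  k1=λy_n ⇒ h·k1=z·y_n;  k2=λ(1+1/3z)y_n ⇒ h·k2=z(1+1/3z)y_n
  y_{n+1}/y_n = 1 + 3/7z + 4/7z(1+1/3z) = 1 + z + 4/21z²
  ⇒ R(z) = 1 + z + 4/21z².

Find x<0 with |R(x)|<1.
x=-1.35: |R|=0.0029
R=1: x+4/21x²=0 ⇒ x=−21/4=-5.2500; min R=1−1/(4·4/21)=-0.3125>−1
Confirm numerically:
  x=-4.688: |R|=0.49816 <1
  x=-4.459: |R|=0.32818 <1
  x=-4.394: |R|=0.28357 <1
  x=-2.487: |R|=0.30887 <1
  x=-5.491: |R|=1.25206 >1
  x=-5.435: |R|=1.19152 >1
  x=-5.278: |R|=1.02815 >1
Stable set (-5.2500, 0).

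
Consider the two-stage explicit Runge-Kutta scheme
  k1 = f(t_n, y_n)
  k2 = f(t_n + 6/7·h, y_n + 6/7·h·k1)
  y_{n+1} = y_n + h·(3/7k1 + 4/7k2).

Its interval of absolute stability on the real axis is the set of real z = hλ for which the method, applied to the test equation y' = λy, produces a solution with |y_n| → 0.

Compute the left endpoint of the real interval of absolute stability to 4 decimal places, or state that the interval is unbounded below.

z* = -2.0417.

Set f=λy, z=hλ:
  k1=λy_n ⇒ h·k1=z·y_n;  k2=λ(1+6/7z)y_n ⇒ h·k2=z(1+6/7z)y_n
  y_{n+1}/y_n = 1 + 3/7z + 4/7z(1+6/7z) = 1 + z + 24/49z²
  ⇒ R(z) = 1 + z + 24/49z².

Solve |R(x)|<1 on ℝ⁻.
x=-0.49: |R|=0.6276
R=1: x+24/49x²=0 ⇒ x=−49/24=-2.0417; min R=1−1/(4·24/49)=0.4896>−1
Confirm numerically:
  x=-1.645: |R|=0.68040 <1
  x=-1.087: |R|=0.49173 <1
  x=-0.958: |R|=0.49152 <1
  x=-2.628: |R|=1.75472 >1
  x=-2.580: |R|=1.68028 >1
Interval (-2.0417, 0).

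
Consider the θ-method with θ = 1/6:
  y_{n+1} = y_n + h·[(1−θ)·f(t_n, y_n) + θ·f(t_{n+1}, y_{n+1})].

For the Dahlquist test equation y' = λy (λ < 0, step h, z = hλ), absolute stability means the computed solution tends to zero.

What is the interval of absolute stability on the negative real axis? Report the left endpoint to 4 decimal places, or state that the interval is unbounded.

Test eqn y'=λy, z=hλ:
  y_{n+1} = y_n + z·[5/6·y_n + 1/6·y_{n+1}] ⇒ (1 − 1/6z)y_{n+1} = (1 + 5/6z)y_n
  so R(z) = (1 + 5/6z)/(1 − 1/6z).

Solve |R(x)|<1 on ℝ⁻.
x=-0.93: |R|=0.1948
R=−1: 1+5/6x = −1+1/6x ⇒ -2/3x=2 ⇒ x=2/(-2/3)=-3.0000
Confirm numerically:
  x=-2.908: |R|=0.95869 <1
  x=-2.730: |R|=0.87629 <1
  x=-2.052: |R|=0.52906 <1
  x=-3.563: |R|=1.23549 >1
  x=-3.410: |R|=1.17428 >1
  x=-3.298: |R|=1.12820 >1
So |R|<1 on (-3.0000, 0).

z∈(-3.0000,0).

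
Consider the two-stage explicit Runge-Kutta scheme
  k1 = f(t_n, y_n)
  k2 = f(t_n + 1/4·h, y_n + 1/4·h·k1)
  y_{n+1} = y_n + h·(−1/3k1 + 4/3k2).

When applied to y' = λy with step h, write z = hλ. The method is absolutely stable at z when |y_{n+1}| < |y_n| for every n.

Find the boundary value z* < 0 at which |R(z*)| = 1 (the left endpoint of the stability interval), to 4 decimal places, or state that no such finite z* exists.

z* = -3.0000.

On y'=λy, z=hλ:
  k1=λy_n ⇒ h·k1=z·y_n;  k2=λ(1+1/4z)y_n ⇒ h·k2=z(1+1/4z)y_n
  y_{n+1}/y_n = 1 − 1/3z + 4/3z(1+1/4z) = 1 + z + 1/3z²
  R(z) = 1 + z + 1/3z².

Boundary: |R(x)|=1, x<0.
x=-1.74: |R|=0.2692
R=1: x+1/3x²=0 ⇒ x=−3=-3.0000; min R=1−1/(4·1/3)=0.2500>−1
Confirm numerically:
  x=-2.957: |R|=0.95762 <1
  x=-2.761: |R|=0.78004 <1
  x=-2.377: |R|=0.50638 <1
  x=-2.074: |R|=0.35983 <1
  x=-3.543: |R|=1.64128 >1
  x=-3.296: |R|=1.32521 >1
  x=-3.054: |R|=1.05497 >1
Interval (-3.0000, 0).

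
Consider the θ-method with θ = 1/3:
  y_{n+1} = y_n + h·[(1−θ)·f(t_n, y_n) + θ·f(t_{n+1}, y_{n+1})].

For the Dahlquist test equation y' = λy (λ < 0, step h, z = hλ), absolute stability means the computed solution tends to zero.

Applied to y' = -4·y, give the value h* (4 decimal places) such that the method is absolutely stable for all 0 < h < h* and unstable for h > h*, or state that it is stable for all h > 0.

Set f=λy, z=hλ:
  y_{n+1} = y_n + z·[2/3·y_n + 1/3·y_{n+1}] ⇒ (1 − 1/3z)y_{n+1} = (1 + 2/3z)y_n
  R(z) = (1 + 2/3z)/(1 − 1/3z).

Find x<0 with |R(x)|<1.
x=-1.43: |R|=0.0316
R=−1: 1+2/3x = −1+1/3x ⇒ -1/3x=2 ⇒ x=2/(-1/3)=-6.0000
Confirm numerically:
  x=-5.950: |R|=0.99441 <1
  x=-4.828: |R|=0.85028 <1
  x=-4.827: |R|=0.85013 <1
  x=-6.581: |R|=1.06064 >1
  x=-6.450: |R|=1.04762 >1
Stable set (-6.0000, 0).

(-6.0000,0); λ=-4 ⇒ h* = (6)/4 = 1.5000.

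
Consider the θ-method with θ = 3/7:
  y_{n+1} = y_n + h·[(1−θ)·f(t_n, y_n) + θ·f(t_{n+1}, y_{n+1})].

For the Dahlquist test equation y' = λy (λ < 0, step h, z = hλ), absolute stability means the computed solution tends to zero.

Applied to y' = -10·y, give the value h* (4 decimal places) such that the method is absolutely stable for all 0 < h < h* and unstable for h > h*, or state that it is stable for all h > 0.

Test eqn y'=λy, z=hλ:
  y_{n+1} = y_n + z·[4/7·y_n + 3/7·y_{n+1}] ⇒ (1 − 3/7z)y_{n+1} = (1 + 4/7z)y_n
  Hence R(z) = (1 + 4/7z)/(1 − 3/7z).

Find x<0 with |R(x)|<1.
x=-0.91: |R|=0.3453
R=−1: 1+4/7x = −1+3/7x ⇒ -1/7x=2 ⇒ x=2/(-1/7)=-14.0000
Confirm numerically:
  x=-8.758: |R|=0.84246 <1
  x=-8.060: |R|=0.80949 <1
  x=-7.638: |R|=0.78732 <1
  x=-14.427: |R|=1.00849 >1
  x=-14.176: |R|=1.00355 >1
  x=-14.113: |R|=1.00229 >1
Stable set (-14.0000, 0).

(-14.0000,0); λ=-10 ⇒ h* = (14)/10 = 1.4000.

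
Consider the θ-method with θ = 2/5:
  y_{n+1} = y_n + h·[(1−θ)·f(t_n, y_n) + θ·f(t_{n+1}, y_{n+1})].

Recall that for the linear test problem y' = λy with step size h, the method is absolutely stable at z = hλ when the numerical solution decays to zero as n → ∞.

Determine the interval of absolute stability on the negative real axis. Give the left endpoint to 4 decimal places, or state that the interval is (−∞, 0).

On y'=λy, z=hλ:
  y_{n+1} = y_n + z·[3/5·y_n + 2/5·y_{n+1}] ⇒ (1 − 2/5z)y_{n+1} = (1 + 3/5z)y_n
  so R(z) = (1 + 3/5z)/(1 − 2/5z).

Find x<0 with |R(x)|<1.
x=-0.9: |R|=0.3382
R=−1: 1+3/5x = −1+2/5x ⇒ -1/5x=2 ⇒ x=2/(-1/5)=-10.0000
Confirm numerically:
  x=-9.348: |R|=0.97248 <1
  x=-7.454: |R|=0.87211 <1
  x=-5.384: |R|=0.70726 <1
  x=-10.380: |R|=1.01475 >1
  x=-10.360: |R|=1.01400 >1
Interval (-10.0000, 0).

(-10.0000, 0).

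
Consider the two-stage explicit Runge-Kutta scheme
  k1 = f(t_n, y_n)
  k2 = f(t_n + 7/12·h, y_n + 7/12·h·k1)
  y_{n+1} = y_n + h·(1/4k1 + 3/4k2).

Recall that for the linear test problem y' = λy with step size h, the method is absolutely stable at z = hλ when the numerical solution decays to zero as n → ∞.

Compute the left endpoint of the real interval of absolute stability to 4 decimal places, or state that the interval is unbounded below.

left endpoint -2.2857.

With y'=λy (z=hλ):
  k1=λy_n ⇒ h·k1=z·y_n;  k2=λ(1+7/12z)y_n ⇒ h·k2=z(1+7/12z)y_n
  y_{n+1}/y_n = 1 + 1/4z + 3/4z(1+7/12z) = 1 + z + 7/16z²
  ⇒ R(z) = 1 + z + 7/16z².

Solve |R(x)|<1 on ℝ⁻.
x=-1.01: |R|=0.4363
R=1: x+7/16x²=0 ⇒ x=−16/7=-2.2857; min R=1−1/(4·7/16)=0.4286>−1
Confirm numerically:
  x=-2.033: |R|=0.77523 <1
  x=-1.985: |R|=0.73885 <1
  x=-1.705: |R|=0.56682 <1
  x=-1.404: |R|=0.45841 <1
  x=-2.860: |R|=1.71857 >1
  x=-2.512: |R|=1.24869 >1
  x=-2.363: |R|=1.07990 >1
So |R|<1 on (-2.2857, 0).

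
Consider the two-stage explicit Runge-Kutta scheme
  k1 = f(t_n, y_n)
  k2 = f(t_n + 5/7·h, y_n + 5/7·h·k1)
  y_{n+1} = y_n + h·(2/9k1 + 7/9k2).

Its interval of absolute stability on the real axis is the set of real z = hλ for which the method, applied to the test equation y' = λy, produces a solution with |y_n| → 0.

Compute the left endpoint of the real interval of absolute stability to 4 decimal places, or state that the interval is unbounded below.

With y'=λy (z=hλ):
  k1=λy_n ⇒ h·k1=z·y_n;  k2=λ(1+5/7z)y_n ⇒ h·k2=z(1+5/7z)y_n
  y_{n+1}/y_n = 1 + 2/9z + 7/9z(1+5/7z) = 1 + z + 5/9z²
  Hence R(z) = 1 + z + 5/9z².

Find x<0 with |R(x)|<1.
x=-1.13: |R|=0.5794
R=1: x+5/9x²=0 ⇒ x=−9/5=-1.8000; min R=1−1/(4·5/9)=0.5500>−1
Confirm numerically:
  x=-1.679: |R|=0.88713 <1
  x=-0.867: |R|=0.55061 <1
  x=-0.783: |R|=0.55761 <1
  x=-2.389: |R|=1.78173 >1
  x=-1.994: |R|=1.21491 >1
Interval (-1.8000, 0).

z* = -1.8000.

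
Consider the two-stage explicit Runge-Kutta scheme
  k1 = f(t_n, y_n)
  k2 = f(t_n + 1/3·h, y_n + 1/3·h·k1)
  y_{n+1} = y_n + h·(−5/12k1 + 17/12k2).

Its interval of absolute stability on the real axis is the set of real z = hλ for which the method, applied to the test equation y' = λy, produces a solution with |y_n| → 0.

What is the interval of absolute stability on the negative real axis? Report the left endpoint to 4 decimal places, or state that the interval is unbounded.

Test eqn y'=λy, z=hλ:
  k1=λy_n ⇒ h·k1=z·y_n;  k2=λ(1+1/3z)y_n ⇒ h·k2=z(1+1/3z)y_n
  y_{n+1}/y_n = 1 − 5/12z + 17/12z(1+1/3z) = 1 + z + 17/36z²
  so R(z) = 1 + z + 17/36z².

Solve |R(x)|<1 on ℝ⁻.
x=-0.58: |R|=0.5789
R=1: x+17/36x²=0 ⇒ x=−36/17=-2.1176; min R=1−1/(4·17/36)=0.4706>−1
Confirm numerically:
  x=-1.488: |R|=0.55757 <1
  x=-1.309: |R|=0.50014 <1
  x=-0.922: |R|=0.47943 <1
  x=-0.875: |R|=0.48655 <1
  x=-2.428: |R|=1.35584 >1
  x=-2.382: |R|=1.29735 >1
  x=-2.341: |R|=1.24691 >1
Stable set (-2.1176, 0).

z∈(-2.1176,0).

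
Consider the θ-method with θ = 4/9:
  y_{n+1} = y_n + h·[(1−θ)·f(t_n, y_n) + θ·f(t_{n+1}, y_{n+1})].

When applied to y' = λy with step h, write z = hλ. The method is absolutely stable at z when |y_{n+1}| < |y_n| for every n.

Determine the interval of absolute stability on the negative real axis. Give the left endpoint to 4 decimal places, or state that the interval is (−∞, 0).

On y'=λy, z=hλ:
  y_{n+1} = y_n + z·[5/9·y_n + 4/9·y_{n+1}] ⇒ (1 − 4/9z)y_{n+1} = (1 + 5/9z)y_n
  so R(z) = (1 + 5/9z)/(1 − 4/9z).

Need |R(x)|<1, x<0.
x=-0.83: |R|=0.3937
R=−1: 1+5/9x = −1+4/9x ⇒ -1/9x=2 ⇒ x=2/(-1/9)=-18.0000
Confirm numerically:
  x=-15.416: |R|=0.96343 <1
  x=-13.278: |R|=0.92398 <1
  x=-7.904: |R|=0.75143 <1
  x=-18.537: |R|=1.00646 >1
  x=-18.318: |R|=1.00387 >1
  x=-18.285: |R|=1.00347 >1
Interval (-18.0000, 0).

(-18.0000, 0).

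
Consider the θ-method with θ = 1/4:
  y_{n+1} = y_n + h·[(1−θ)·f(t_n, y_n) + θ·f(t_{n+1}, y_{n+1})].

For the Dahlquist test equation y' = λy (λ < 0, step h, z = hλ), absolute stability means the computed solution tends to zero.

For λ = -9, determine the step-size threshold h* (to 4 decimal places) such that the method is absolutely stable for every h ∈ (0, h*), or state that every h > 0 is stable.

On y'=λy, z=hλ:
  y_{n+1} = y_n + z·[3/4·y_n + 1/4·y_{n+1}] ⇒ (1 − 1/4z)y_{n+1} = (1 + 3/4z)y_n
  Hence R(z) = (1 + 3/4z)/(1 − 1/4z).

Find x<0 with |R(x)|<1.
x=-0.79: |R|=0.3403
R=−1: 1+3/4x = −1+1/4x ⇒ -1/2x=2 ⇒ x=2/(-1/2)=-4.0000
Confirm numerically:
  x=-3.818: |R|=0.95344 <1
  x=-2.994: |R|=0.71232 <1
  x=-2.570: |R|=0.56469 <1
  x=-4.580: |R|=1.13520 >1
  x=-4.551: |R|=1.12887 >1
  x=-4.341: |R|=1.08176 >1
So |R|<1 on (-4.0000, 0).

(-4.0000,0); λ=-9 ⇒ h* = (4)/9 = 0.4444.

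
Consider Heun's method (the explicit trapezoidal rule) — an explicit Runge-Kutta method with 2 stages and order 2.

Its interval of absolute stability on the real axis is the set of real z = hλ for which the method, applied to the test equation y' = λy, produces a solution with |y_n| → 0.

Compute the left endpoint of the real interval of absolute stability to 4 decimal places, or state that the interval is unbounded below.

On y'=λy, z=hλ:
  order 2, 2-stage ⇒ R(z)=1+z+z^2/2
  (e.g. R(-1.49)=0.62005, |R|=0.62005)

Solve |R(x)|<1 on ℝ⁻.
x=-1.49: |R|=0.6200
|R(-2.3)|=1.3450 |R(-1.55)|=0.6513 |R(-1.34)|=0.5578
Bisect:
  x_lo=-2.8428 |R|=2.1979  x_hi=-0.3289 |R|=0.7252
  mid=-1.58581 |R|=0.67159 →hi
  mid=-2.21429 |R|=1.23725 →lo
  mid=-1.90005 |R|=0.90505 →hi
  mid=-2.05717 |R|=1.05881 →lo
  mid=-1.97861 |R|=0.97884 →hi
  mid=-2.01789 |R|=1.01805 →lo
  mid=-1.99825 |R|=0.99825 →hi
  mid=-2.00807 |R|=1.00810 →lo
  ...
  [-2.00009,-1.99994] ⇒ x*=-2.0000
So |R|<1 on (-2.0000, 0).

z* = -2.0000.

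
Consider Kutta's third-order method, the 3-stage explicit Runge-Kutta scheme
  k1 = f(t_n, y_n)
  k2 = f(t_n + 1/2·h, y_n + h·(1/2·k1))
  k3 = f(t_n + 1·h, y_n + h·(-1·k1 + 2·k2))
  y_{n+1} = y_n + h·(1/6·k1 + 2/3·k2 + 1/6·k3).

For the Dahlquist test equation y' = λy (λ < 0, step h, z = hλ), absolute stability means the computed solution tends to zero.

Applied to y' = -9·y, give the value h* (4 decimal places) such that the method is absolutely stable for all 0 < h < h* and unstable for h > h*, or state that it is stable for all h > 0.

Set f=λy, z=hλ:
  order 3, 3-stage ⇒ R(z)=1+z+z^2/2+z^3/6
  (e.g. R(-0.35)=0.70410, |R|=0.70410)

Find x<0 with |R(x)|<1.
x=-0.35: |R|=0.7041
|R(-1.13)|=0.2680 |R(-1.02)|=0.3233 |R(-0.87)|=0.3987
Bisect:
  x_lo=-3.0697 |R|=2.1791  x_hi=-0.0506 |R|=0.9507
  mid=-1.56012 |R|=0.02399 →hi
  mid=-2.31489 |R|=0.70301 →hi
  mid=-2.69228 |R|=1.32053 →lo
  mid=-2.50358 |R|=0.98500 →hi
  mid=-2.59793 |R|=1.14565 →lo
  mid=-2.55076 |R|=1.06360 →lo
  mid=-2.52717 |R|=1.02388 →lo
  mid=-2.51538 |R|=1.00433 →lo
  mid=-2.50948 |R|=0.99464 →hi
  mid=-2.51243 |R|=0.99948 →hi
  ...
  [-2.51280,-2.51261] ⇒ x*=-2.5127
Interval (-2.5127, 0).

(-2.5127,0); λ=-9 ⇒ h* = 0.2792.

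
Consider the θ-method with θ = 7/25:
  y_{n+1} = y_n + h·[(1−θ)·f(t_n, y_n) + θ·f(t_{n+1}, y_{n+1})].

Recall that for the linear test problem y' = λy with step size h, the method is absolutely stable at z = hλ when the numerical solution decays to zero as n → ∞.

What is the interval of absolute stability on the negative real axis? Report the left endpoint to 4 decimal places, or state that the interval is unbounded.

With y'=λy (z=hλ):
  y_{n+1} = y_n + z·[18/25·y_n + 7/25·y_{n+1}] ⇒ (1 − 7/25z)y_{n+1} = (1 + 18/25z)y_n
  ⇒ R(z) = (1 + 18/25z)/(1 − 7/25z).

Solve |R(x)|<1 on ℝ⁻.
x=-1.19: |R|=0.1074
R=−1: 1+18/25x = −1+7/25x ⇒ -11/25x=2 ⇒ x=2/(-11/25)=-4.5455
Confirm numerically:
  x=-3.036: |R|=0.64101 <1
  x=-2.778: |R|=0.56257 <1
  x=-2.339: |R|=0.41336 <1
  x=-5.001: |R|=1.08351 >1
  x=-4.734: |R|=1.03567 >1
Stable set (-4.5455, 0).

z∈(-4.5455,0).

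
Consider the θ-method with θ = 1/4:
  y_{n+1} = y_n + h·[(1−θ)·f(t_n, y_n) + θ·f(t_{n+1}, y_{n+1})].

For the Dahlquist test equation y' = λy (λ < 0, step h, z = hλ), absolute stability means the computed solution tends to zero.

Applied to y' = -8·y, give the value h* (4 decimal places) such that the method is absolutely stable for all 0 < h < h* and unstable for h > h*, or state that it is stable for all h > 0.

(-4.0000,0); λ=-8 ⇒ h* = (4)/8 = 0.5000.

Test eqn y'=λy, z=hλ:
  y_{n+1} = y_n + z·[3/4·y_n + 1/4·y_{n+1}] ⇒ (1 − 1/4z)y_{n+1} = (1 + 3/4z)y_n
  ⇒ R(z) = (1 + 3/4z)/(1 − 1/4z).

Solve |R(x)|<1 on ℝ⁻.
x=-1.64: |R|=0.1631
R=−1: 1+3/4x = −1+1/4x ⇒ -1/2x=2 ⇒ x=2/(-1/2)=-4.0000
Confirm numerically:
  x=-3.582: |R|=0.88974 <1
  x=-2.618: |R|=0.58235 <1
  x=-2.019: |R|=0.34175 <1
  x=-4.417: |R|=1.09909 >1
  x=-4.165: |R|=1.04042 >1
Stable set (-4.0000, 0).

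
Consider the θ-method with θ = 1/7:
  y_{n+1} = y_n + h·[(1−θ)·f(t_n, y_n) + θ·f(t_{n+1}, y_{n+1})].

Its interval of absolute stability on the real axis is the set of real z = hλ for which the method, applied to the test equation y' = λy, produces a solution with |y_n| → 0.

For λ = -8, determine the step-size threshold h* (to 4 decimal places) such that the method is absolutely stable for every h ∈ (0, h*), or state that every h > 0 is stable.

On y'=λy, z=hλ:
  y_{n+1} = y_n + z·[6/7·y_n + 1/7·y_{n+1}] ⇒ (1 − 1/7z)y_{n+1} = (1 + 6/7z)y_n
  so R(z) = (1 + 6/7z)/(1 − 1/7z).

Need |R(x)|<1, x<0.
x=-1.42: |R|=0.1805
R=−1: 1+6/7x = −1+1/7x ⇒ -5/7x=2 ⇒ x=2/(-5/7)=-2.8000
Confirm numerically:
  x=-2.760: |R|=0.97951 <1
  x=-2.399: |R|=0.78668 <1
  x=-1.983: |R|=0.54525 <1
  x=-3.399: |R|=1.28801 >1
  x=-3.299: |R|=1.24226 >1
  x=-2.947: |R|=1.07389 >1
Stable set (-2.8000, 0).

(-2.8000,0); λ=-8 ⇒ h* = (14/5)/8 = 0.3500.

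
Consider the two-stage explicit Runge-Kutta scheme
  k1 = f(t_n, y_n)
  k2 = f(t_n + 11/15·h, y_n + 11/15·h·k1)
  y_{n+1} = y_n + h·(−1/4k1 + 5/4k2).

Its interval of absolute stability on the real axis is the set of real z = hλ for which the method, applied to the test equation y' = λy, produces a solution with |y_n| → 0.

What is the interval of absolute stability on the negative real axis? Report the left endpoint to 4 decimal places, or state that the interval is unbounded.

z∈(-1.0909,0).

On y'=λy, z=hλ:
  k1=λy_n ⇒ h·k1=z·y_n;  k2=λ(1+11/15z)y_n ⇒ h·k2=z(1+11/15z)y_n
  y_{n+1}/y_n = 1 − 1/4z + 5/4z(1+11/15z) = 1 + z + 11/12z²
  so R(z) = 1 + z + 11/12z².

Solve |R(x)|<1 on ℝ⁻.
x=-0.81: |R|=0.7914
R=1: x+11/12x²=0 ⇒ x=−12/11=-1.0909; min R=1−1/(4·11/12)=0.7273>−1
Confirm numerically:
  x=-1.015: |R|=0.92937 <1
  x=-0.963: |R|=0.88709 <1
  x=-0.808: |R|=0.79046 <1
  x=-1.391: |R|=1.38264 >1
  x=-1.300: |R|=1.24917 >1
  x=-1.121: |R|=1.03092 >1
So |R|<1 on (-1.0909, 0).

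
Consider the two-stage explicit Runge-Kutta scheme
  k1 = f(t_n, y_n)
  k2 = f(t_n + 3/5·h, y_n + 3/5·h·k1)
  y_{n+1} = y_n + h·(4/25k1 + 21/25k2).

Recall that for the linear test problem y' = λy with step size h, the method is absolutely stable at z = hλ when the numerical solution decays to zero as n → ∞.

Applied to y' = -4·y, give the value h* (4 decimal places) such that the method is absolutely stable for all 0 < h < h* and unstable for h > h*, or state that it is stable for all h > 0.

On y'=λy, z=hλ:
  k1=λy_n ⇒ h·k1=z·y_n;  k2=λ(1+3/5z)y_n ⇒ h·k2=z(1+3/5z)y_n
  y_{n+1}/y_n = 1 + 4/25z + 21/25z(1+3/5z) = 1 + z + 63/125z²
  ⇒ R(z) = 1 + z + 63/125z².

Boundary: |R(x)|=1, x<0.
x=-0.88: |R|=0.5103
R=1: x+63/125x²=0 ⇒ x=−125/63=-1.9841; min R=1−1/(4·63/125)=0.5040>−1
Confirm numerically:
  x=-1.496: |R|=0.63196 <1
  x=-1.429: |R|=0.60019 <1
  x=-1.351: |R|=0.56890 <1
  x=-1.171: |R|=0.52011 <1
  x=-2.580: |R|=1.77483 >1
  x=-2.365: |R|=1.45399 >1
  x=-2.162: |R|=1.19382 >1
So |R|<1 on (-1.9841, 0).

(-1.9841,0); λ=-4 ⇒ h* = (125/63)/4 = 0.4960.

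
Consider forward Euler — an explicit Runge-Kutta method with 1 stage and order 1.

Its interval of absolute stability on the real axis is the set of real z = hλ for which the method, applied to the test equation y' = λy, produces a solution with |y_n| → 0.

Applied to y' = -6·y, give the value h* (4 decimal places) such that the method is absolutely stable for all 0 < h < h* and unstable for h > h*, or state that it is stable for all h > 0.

(-2.0000,0); λ=-6 ⇒ h* = 0.3333.

Set f=λy, z=hλ:
  order 1, 1-stage ⇒ R(z)=1+z
  (e.g. R(-0.3)=0.70000, |R|=0.70000)

Find x<0 with |R(x)|<1.
x=-0.3: |R|=0.7000
|R(-2.4)|=1.4000 |R(-1.57)|=0.5700 |R(-0.61)|=0.3900
Bisect:
  x_lo=-2.5206 |R|=1.5206  x_hi=-0.0821 |R|=0.9179
  mid=-1.30133 |R|=0.30133 →hi
  mid=-1.91095 |R|=0.91095 →hi
  mid=-2.21576 |R|=1.21576 →lo
  mid=-2.06335 |R|=1.06335 →lo
  mid=-1.98715 |R|=0.98715 →hi
  mid=-2.02525 |R|=1.02525 →lo
  mid=-2.00620 |R|=1.00620 →lo
  mid=-1.99668 |R|=0.99668 →hi
  mid=-2.00144 |R|=1.00144 →lo
  ...
  [-2.00010,-1.99995] ⇒ x*=-2.0000
So |R|<1 on (-2.0000, 0).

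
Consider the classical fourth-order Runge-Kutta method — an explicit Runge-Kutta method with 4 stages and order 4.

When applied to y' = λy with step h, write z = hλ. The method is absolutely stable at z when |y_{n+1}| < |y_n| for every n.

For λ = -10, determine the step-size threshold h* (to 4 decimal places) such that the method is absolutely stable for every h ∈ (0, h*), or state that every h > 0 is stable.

(-2.7853,0); λ=-10 ⇒ h* = 0.2785.

On y'=λy, z=hλ:
  order 4, 4-stage ⇒ R(z)=1+z+z^2/2+z^3/6+z^4/24
  (e.g. R(-0.58)=0.56040, |R|=0.56040)

Solve |R(x)|<1 on ℝ⁻.
x=-0.58: |R|=0.5604
|R(-1.91)|=0.3073 |R(-1.74)|=0.2777 |R(-0.66)|=0.5178
Bisect:
  x_lo=-3.4881 |R|=2.6902  x_hi=-0.1728 |R|=0.8413
  mid=-1.83046 |R|=0.29041 →hi
  mid=-2.65929 |R|=0.82606 →hi
  mid=-3.07370 |R|=1.52932 →lo
  mid=-2.86649 |R|=1.12949 →lo
  mid=-2.76289 |R|=0.96674 →hi
  mid=-2.81469 |R|=1.04524 →lo
  mid=-2.78879 |R|=1.00529 →lo
  ...
  [-2.78535,-2.78515] ⇒ x*=-2.7853
Interval (-2.7853, 0).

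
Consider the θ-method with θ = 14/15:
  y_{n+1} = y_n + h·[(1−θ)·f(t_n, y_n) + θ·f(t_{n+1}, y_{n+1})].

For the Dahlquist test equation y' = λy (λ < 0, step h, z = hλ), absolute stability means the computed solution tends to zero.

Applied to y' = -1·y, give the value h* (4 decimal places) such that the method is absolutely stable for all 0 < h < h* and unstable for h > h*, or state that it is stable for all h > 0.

(−∞, 0) — no finite endpoint. Any h>0 works for λ=-1.

Set f=λy, z=hλ:
  y_{n+1} = y_n + z·[1/15·y_n + 14/15·y_{n+1}] ⇒ (1 − 14/15z)y_{n+1} = (1 + 1/15z)y_n
  so R(z) = (1 + 1/15z)/(1 − 14/15z).

Boundary: |R(x)|=1, x<0.
x=-1.37: |R|=0.3988
x=-2: |R|=0.3023
x=-10: |R|=0.0323
x=-100: |R|=0.0601
θ=14/15≥1/2 ⇒ |1+1/15x|<|1−14/15x| ∀x<0 ⇒ unbounded interval.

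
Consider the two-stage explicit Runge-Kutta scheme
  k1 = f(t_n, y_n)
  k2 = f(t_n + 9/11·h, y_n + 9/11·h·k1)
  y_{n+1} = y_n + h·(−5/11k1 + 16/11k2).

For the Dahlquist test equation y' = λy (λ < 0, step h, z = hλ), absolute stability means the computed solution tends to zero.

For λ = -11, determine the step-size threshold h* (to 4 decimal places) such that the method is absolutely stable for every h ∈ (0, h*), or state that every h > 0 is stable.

Set f=λy, z=hλ:
  k1=λy_n ⇒ h·k1=z·y_n;  k2=λ(1+9/11z)y_n ⇒ h·k2=z(1+9/11z)y_n
  y_{n+1}/y_n = 1 − 5/11z + 16/11z(1+9/11z) = 1 + z + 144/121z²
  Hence R(z) = 1 + z + 144/121z².

Need |R(x)|<1, x<0.
x=-0.81: |R|=0.9708
R=1: x+144/121x²=0 ⇒ x=−121/144=-0.8403; min R=1−1/(4·144/121)=0.7899>−1
Confirm numerically:
  x=-0.686: |R|=0.87405 <1
  x=-0.459: |R|=0.79173 <1
  x=-0.434: |R|=0.79016 <1
  x=-1.387: |R|=1.90244 >1
  x=-1.029: |R|=1.23111 >1
So |R|<1 on (-0.8403, 0).

(-0.8403,0); λ=-11 ⇒ h* = (121/144)/11 = 0.0764.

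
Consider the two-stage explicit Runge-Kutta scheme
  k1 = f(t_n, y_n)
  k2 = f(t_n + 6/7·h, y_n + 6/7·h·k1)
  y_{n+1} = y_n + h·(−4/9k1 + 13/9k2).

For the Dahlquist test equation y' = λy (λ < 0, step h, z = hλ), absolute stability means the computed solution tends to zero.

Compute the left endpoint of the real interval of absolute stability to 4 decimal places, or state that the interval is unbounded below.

left endpoint -0.8077.

On y'=λy, z=hλ:
  k1=λy_n ⇒ h·k1=z·y_n;  k2=λ(1+6/7z)y_n ⇒ h·k2=z(1+6/7z)y_n
  y_{n+1}/y_n = 1 − 4/9z + 13/9z(1+6/7z) = 1 + z + 26/21z²
  Hence R(z) = 1 + z + 26/21z².

Boundary: |R(x)|=1, x<0.
x=-0.93: |R|=1.1408
R=1: x+26/21x²=0 ⇒ x=−21/26=-0.8077; min R=1−1/(4·26/21)=0.7981>−1
Confirm numerically:
  x=-0.782: |R|=0.97512 <1
  x=-0.646: |R|=0.87068 <1
  x=-0.516: |R|=0.81365 <1
  x=-0.976: |R|=1.20338 >1
  x=-0.836: |R|=1.02930 >1
So |R|<1 on (-0.8077, 0).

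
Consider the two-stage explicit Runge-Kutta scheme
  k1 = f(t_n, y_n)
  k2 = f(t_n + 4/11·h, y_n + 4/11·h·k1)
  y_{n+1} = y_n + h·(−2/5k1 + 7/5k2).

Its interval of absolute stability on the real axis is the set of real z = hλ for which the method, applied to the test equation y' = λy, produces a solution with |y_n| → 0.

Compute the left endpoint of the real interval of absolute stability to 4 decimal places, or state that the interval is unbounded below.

z* = -1.9643.

On y'=λy, z=hλ:
  k1=λy_n ⇒ h·k1=z·y_n;  k2=λ(1+4/11z)y_n ⇒ h·k2=z(1+4/11z)y_n
  y_{n+1}/y_n = 1 − 2/5z + 7/5z(1+4/11z) = 1 + z + 28/55z²
  so R(z) = 1 + z + 28/55z².

Need |R(x)|<1, x<0.
x=-1.41: |R|=0.6021
R=1: x+28/55x²=0 ⇒ x=−55/28=-1.9643; min R=1−1/(4·28/55)=0.5089>−1
Confirm numerically:
  x=-1.794: |R|=0.84448 <1
  x=-1.695: |R|=0.76763 <1
  x=-1.631: |R|=0.72326 <1
  x=-0.870: |R|=0.51533 <1
  x=-2.547: |R|=1.75558 >1
  x=-2.503: |R|=1.68646 >1
  x=-2.106: |R|=1.15194 >1
So |R|<1 on (-1.9643, 0).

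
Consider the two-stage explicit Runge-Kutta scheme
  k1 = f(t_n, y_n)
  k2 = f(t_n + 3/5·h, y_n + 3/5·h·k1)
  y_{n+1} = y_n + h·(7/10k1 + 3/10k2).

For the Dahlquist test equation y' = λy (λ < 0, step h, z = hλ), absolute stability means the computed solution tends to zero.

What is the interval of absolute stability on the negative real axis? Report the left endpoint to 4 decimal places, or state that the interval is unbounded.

On y'=λy, z=hλ:
  k1=λy_n ⇒ h·k1=z·y_n;  k2=λ(1+3/5z)y_n ⇒ h·k2=z(1+3/5z)y_n
  y_{n+1}/y_n = 1 + 7/10z + 3/10z(1+3/5z) = 1 + z + 9/50z²
  R(z) = 1 + z + 9/50z².

Boundary: |R(x)|=1, x<0.
x=-1.72: |R|=0.1875
R=1: x+9/50x²=0 ⇒ x=−50/9=-5.5556; min R=1−1/(4·9/50)=-0.3889>−1
Confirm numerically:
  x=-4.924: |R|=0.44024 <1
  x=-4.169: |R|=0.04050 <1
  x=-3.080: |R|=0.37245 <1
  x=-5.828: |R|=1.28581 >1
  x=-5.681: |R|=1.12828 >1
Interval (-5.5556, 0).

z∈(-5.5556,0).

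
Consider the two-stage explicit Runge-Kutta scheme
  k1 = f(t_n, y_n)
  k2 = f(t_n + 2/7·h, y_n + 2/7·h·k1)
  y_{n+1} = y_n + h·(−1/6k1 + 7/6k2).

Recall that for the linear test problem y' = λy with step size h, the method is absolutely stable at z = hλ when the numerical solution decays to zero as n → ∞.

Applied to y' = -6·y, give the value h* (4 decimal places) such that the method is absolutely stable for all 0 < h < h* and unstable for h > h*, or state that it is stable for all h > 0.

(-3.0000,0); λ=-6 ⇒ h* = (3)/6 = 0.5000.

On y'=λy, z=hλ:
  k1=λy_n ⇒ h·k1=z·y_n;  k2=λ(1+2/7z)y_n ⇒ h·k2=z(1+2/7z)y_n
  y_{n+1}/y_n = 1 − 1/6z + 7/6z(1+2/7z) = 1 + z + 1/3z²
  Hence R(z) = 1 + z + 1/3z².

Solve |R(x)|<1 on ℝ⁻.
x=-0.38: |R|=0.6681
R=1: x+1/3x²=0 ⇒ x=−3=-3.0000; min R=1−1/(4·1/3)=0.2500>−1
Confirm numerically:
  x=-2.547: |R|=0.61540 <1
  x=-2.480: |R|=0.57013 <1
  x=-1.429: |R|=0.25168 <1
  x=-3.479: |R|=1.55548 >1
  x=-3.378: |R|=1.42563 >1
  x=-3.148: |R|=1.15530 >1
So |R|<1 on (-3.0000, 0).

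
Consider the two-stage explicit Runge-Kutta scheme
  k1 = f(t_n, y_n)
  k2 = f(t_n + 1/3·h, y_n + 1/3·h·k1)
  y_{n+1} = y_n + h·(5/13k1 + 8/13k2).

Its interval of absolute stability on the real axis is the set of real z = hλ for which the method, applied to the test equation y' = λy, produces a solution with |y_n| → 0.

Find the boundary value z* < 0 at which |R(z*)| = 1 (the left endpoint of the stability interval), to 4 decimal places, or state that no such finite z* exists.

left endpoint -4.8750.

Test eqn y'=λy, z=hλ:
  k1=λy_n ⇒ h·k1=z·y_n;  k2=λ(1+1/3z)y_n ⇒ h·k2=z(1+1/3z)y_n
  y_{n+1}/y_n = 1 + 5/13z + 8/13z(1+1/3z) = 1 + z + 8/39z²
  Hence R(z) = 1 + z + 8/39z².

Need |R(x)|<1, x<0.
x=-1.25: |R|=0.0705
R=1: x+8/39x²=0 ⇒ x=−39/8=-4.8750; min R=1−1/(4·8/39)=-0.2188>−1
Confirm numerically:
  x=-4.704: |R|=0.83500 <1
  x=-3.958: |R|=0.25549 <1
  x=-2.806: |R|=0.19090 <1
  x=-1.954: |R|=0.17080 <1
  x=-5.322: |R|=1.48799 >1
  x=-5.266: |R|=1.42236 >1
  x=-5.196: |R|=1.34214 >1
Interval (-4.8750, 0).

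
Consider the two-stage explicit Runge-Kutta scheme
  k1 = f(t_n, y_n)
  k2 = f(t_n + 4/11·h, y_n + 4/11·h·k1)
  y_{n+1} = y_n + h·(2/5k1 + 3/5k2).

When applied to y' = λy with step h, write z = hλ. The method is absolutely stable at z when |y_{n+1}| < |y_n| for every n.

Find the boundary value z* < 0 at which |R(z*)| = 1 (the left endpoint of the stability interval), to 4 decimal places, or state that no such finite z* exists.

Set f=λy, z=hλ:
  k1=λy_n ⇒ h·k1=z·y_n;  k2=λ(1+4/11z)y_n ⇒ h·k2=z(1+4/11z)y_n
  y_{n+1}/y_n = 1 + 2/5z + 3/5z(1+4/11z) = 1 + z + 12/55z²
  ⇒ R(z) = 1 + z + 12/55z².

Need |R(x)|<1, x<0.
x=-1.36: |R|=0.0435
R=1: x+12/55x²=0 ⇒ x=−55/12=-4.5833; min R=1−1/(4·12/55)=-0.1458>−1
Confirm numerically:
  x=-3.976: |R|=0.47314 <1
  x=-3.015: |R|=0.03168 <1
  x=-2.806: |R|=0.08812 <1
  x=-2.449: |R|=0.14043 <1
  x=-4.977: |R|=1.42748 >1
  x=-4.798: |R|=1.22472 >1
  x=-4.643: |R|=1.06044 >1
Stable set (-4.5833, 0).

z* = -4.5833.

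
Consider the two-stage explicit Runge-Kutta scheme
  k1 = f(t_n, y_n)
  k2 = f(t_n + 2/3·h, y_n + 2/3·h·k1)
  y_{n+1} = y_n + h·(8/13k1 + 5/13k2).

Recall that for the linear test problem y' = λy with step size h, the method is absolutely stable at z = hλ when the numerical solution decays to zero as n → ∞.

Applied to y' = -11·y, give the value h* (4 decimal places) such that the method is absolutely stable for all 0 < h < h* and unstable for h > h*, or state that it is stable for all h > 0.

Set f=λy, z=hλ:
  k1=λy_n ⇒ h·k1=z·y_n;  k2=λ(1+2/3z)y_n ⇒ h·k2=z(1+2/3z)y_n
  y_{n+1}/y_n = 1 + 8/13z + 5/13z(1+2/3z) = 1 + z + 10/39z²
  ⇒ R(z) = 1 + z + 10/39z².

Need |R(x)|<1, x<0.
x=-0.96: |R|=0.2763
R=1: x+10/39x²=0 ⇒ x=−39/10=-3.9000; min R=1−1/(4·10/39)=0.0250>−1
Confirm numerically:
  x=-2.454: |R|=0.09013 <1
  x=-1.737: |R|=0.03663 <1
  x=-1.731: |R|=0.03730 <1
  x=-4.302: |R|=1.44344 >1
  x=-4.283: |R|=1.42061 >1
So |R|<1 on (-3.9000, 0).

(-3.9000,0); λ=-11 ⇒ h* = (39/10)/11 = 0.3545.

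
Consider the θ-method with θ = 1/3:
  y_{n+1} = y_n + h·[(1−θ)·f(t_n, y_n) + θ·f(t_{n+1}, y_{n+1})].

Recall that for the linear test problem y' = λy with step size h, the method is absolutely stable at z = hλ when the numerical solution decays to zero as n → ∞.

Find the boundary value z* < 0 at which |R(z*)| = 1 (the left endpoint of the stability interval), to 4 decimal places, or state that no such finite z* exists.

Set f=λy, z=hλ:
  y_{n+1} = y_n + z·[2/3·y_n + 1/3·y_{n+1}] ⇒ (1 − 1/3z)y_{n+1} = (1 + 2/3z)y_n
  Hence R(z) = (1 + 2/3z)/(1 − 1/3z).

Find x<0 with |R(x)|<1.
x=-1.43: |R|=0.0316
R=−1: 1+2/3x = −1+1/3x ⇒ -1/3x=2 ⇒ x=2/(-1/3)=-6.0000
Confirm numerically:
  x=-5.140: |R|=0.89435 <1
  x=-4.897: |R|=0.86033 <1
  x=-3.717: |R|=0.66012 <1
  x=-3.536: |R|=0.62301 <1
  x=-6.530: |R|=1.05561 >1
  x=-6.182: |R|=1.01982 >1
Interval (-6.0000, 0).

left endpoint -6.0000.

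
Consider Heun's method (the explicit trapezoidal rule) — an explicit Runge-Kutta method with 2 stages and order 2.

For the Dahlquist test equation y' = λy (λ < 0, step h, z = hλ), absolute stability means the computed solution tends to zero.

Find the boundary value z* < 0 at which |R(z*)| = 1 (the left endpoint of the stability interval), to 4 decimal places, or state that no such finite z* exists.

left endpoint -2.0000.

With y'=λy (z=hλ):
  order 2, 2-stage ⇒ R(z)=1+z+z^2/2
  (e.g. R(-1.67)=0.72445, |R|=0.72445)

Find x<0 with |R(x)|<1.
x=-1.67: |R|=0.7244
|R(-1.95)|=0.9512 |R(-1.46)|=0.6058 |R(-0.72)|=0.5392
Bisect:
  x_lo=-2.8265 |R|=2.1680  x_hi=-0.0518 |R|=0.9495
  mid=-1.43917 |R|=0.59643 →hi
  mid=-2.13283 |R|=1.14165 →lo
  mid=-1.78600 |R|=0.80890 →hi
  mid=-1.95941 |R|=0.96024 →hi
  mid=-2.04612 |R|=1.04719 →lo
  mid=-2.00277 |R|=1.00277 →lo
  mid=-1.98109 |R|=0.98127 →hi
  mid=-1.99193 |R|=0.99196 →hi
  mid=-1.99735 |R|=0.99735 →hi
  ...
  [-2.00006,-1.99989] ⇒ x*=-2.0000
Stable set (-2.0000, 0).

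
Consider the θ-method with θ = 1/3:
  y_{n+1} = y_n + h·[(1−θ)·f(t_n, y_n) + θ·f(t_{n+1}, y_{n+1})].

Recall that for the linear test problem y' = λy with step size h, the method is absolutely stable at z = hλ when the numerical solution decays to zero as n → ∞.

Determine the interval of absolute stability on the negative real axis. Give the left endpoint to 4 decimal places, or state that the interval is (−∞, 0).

z∈(-6.0000,0).

With y'=λy (z=hλ):
  y_{n+1} = y_n + z·[2/3·y_n + 1/3·y_{n+1}] ⇒ (1 − 1/3z)y_{n+1} = (1 + 2/3z)y_n
  so R(z) = (1 + 2/3z)/(1 − 1/3z).

Boundary: |R(x)|=1, x<0.
x=-1.28: |R|=0.1028
R=−1: 1+2/3x = −1+1/3x ⇒ -1/3x=2 ⇒ x=2/(-1/3)=-6.0000
Confirm numerically:
  x=-5.751: |R|=0.97155 <1
  x=-4.012: |R|=0.71649 <1
  x=-2.746: |R|=0.43369 <1
  x=-6.524: |R|=1.05502 >1
  x=-6.466: |R|=1.04923 >1
  x=-6.108: |R|=1.01186 >1
So |R|<1 on (-6.0000, 0).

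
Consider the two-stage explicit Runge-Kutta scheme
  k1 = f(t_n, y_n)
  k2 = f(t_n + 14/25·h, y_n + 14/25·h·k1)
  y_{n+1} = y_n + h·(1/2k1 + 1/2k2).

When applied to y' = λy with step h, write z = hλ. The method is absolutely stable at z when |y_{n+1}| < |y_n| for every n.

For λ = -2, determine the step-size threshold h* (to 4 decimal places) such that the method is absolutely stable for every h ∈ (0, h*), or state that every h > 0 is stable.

(-3.5714,0); λ=-2 ⇒ h* = (25/7)/2 = 1.7857.

With y'=λy (z=hλ):
  k1=λy_n ⇒ h·k1=z·y_n;  k2=λ(1+14/25z)y_n ⇒ h·k2=z(1+14/25z)y_n
  y_{n+1}/y_n = 1 + 1/2z + 1/2z(1+14/25z) = 1 + z + 7/25z²
  ⇒ R(z) = 1 + z + 7/25z².

Boundary: |R(x)|=1, x<0.
x=-0.56: |R|=0.5278
R=1: x+7/25x²=0 ⇒ x=−25/7=-3.5714; min R=1−1/(4·7/25)=0.1071>−1
Confirm numerically:
  x=-2.401: |R|=0.21314 <1
  x=-2.034: |R|=0.12440 <1
  x=-1.809: |R|=0.10729 <1
  x=-4.098: |R|=1.60421 >1
  x=-3.998: |R|=1.47752 >1
So |R|<1 on (-3.5714, 0).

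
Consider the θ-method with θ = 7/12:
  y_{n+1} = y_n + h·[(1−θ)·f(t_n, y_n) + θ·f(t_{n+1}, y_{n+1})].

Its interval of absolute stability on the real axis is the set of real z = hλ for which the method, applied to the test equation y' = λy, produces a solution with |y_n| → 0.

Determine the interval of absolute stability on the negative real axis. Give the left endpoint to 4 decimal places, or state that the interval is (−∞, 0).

interval (−∞, 0).

Set f=λy, z=hλ:
  y_{n+1} = y_n + z·[5/12·y_n + 7/12·y_{n+1}] ⇒ (1 − 7/12z)y_{n+1} = (1 + 5/12z)y_n
  ⇒ R(z) = (1 + 5/12z)/(1 − 7/12z).

Solve |R(x)|<1 on ℝ⁻.
x=-1.17: |R|=0.3046
x=-2: |R|=0.0769
x=-10: |R|=0.4634
x=-100: |R|=0.6854
θ=7/12≥1/2 ⇒ |1+5/12x|<|1−7/12x| ∀x<0 ⇒ stable on all of ℝ⁻.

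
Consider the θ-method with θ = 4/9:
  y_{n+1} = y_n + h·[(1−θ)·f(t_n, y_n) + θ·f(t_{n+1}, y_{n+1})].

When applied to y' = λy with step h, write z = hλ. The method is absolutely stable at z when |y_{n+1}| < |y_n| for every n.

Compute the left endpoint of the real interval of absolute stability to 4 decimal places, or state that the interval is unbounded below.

Set f=λy, z=hλ:
  y_{n+1} = y_n + z·[5/9·y_n + 4/9·y_{n+1}] ⇒ (1 − 4/9z)y_{n+1} = (1 + 5/9z)y_n
  so R(z) = (1 + 5/9z)/(1 − 4/9z).

Need |R(x)|<1, x<0.
x=-0.39: |R|=0.6676
R=−1: 1+5/9x = −1+4/9x ⇒ -1/9x=2 ⇒ x=2/(-1/9)=-18.0000
Confirm numerically:
  x=-16.633: |R|=0.98190 <1
  x=-12.982: |R|=0.91764 <1
  x=-8.992: |R|=0.79968 <1
  x=-7.709: |R|=0.74167 <1
  x=-18.437: |R|=1.00528 >1
  x=-18.370: |R|=1.00449 >1
  x=-18.035: |R|=1.00043 >1
Interval (-18.0000, 0).

z* = -18.0000.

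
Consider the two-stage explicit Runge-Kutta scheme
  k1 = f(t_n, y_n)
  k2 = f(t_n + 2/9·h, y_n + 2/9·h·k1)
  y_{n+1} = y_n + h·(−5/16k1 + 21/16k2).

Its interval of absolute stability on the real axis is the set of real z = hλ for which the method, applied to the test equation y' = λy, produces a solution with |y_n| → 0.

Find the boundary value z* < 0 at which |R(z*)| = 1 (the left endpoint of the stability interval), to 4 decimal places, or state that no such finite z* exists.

z* = -3.4286.

On y'=λy, z=hλ:
  k1=λy_n ⇒ h·k1=z·y_n;  k2=λ(1+2/9z)y_n ⇒ h·k2=z(1+2/9z)y_n
  y_{n+1}/y_n = 1 − 5/16z + 21/16z(1+2/9z) = 1 + z + 7/24z²
  ⇒ R(z) = 1 + z + 7/24z².

Solve |R(x)|<1 on ℝ⁻.
x=-1.6: |R|=0.1467
R=1: x+7/24x²=0 ⇒ x=−24/7=-3.4286; min R=1−1/(4·7/24)=0.1429>−1
Confirm numerically:
  x=-3.366: |R|=0.93857 <1
  x=-2.656: |R|=0.40151 <1
  x=-2.333: |R|=0.25451 <1
  x=-1.846: |R|=0.14792 <1
  x=-3.763: |R|=1.36705 >1
  x=-3.636: |R|=1.21998 >1
So |R|<1 on (-3.4286, 0).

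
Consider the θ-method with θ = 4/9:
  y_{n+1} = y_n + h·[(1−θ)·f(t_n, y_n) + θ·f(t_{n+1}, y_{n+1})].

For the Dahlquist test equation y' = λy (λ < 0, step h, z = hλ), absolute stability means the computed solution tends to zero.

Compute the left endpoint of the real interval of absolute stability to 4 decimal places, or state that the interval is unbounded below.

z* = -18.0000.

Test eqn y'=λy, z=hλ:
  y_{n+1} = y_n + z·[5/9·y_n + 4/9·y_{n+1}] ⇒ (1 − 4/9z)y_{n+1} = (1 + 5/9z)y_n
  R(z) = (1 + 5/9z)/(1 − 4/9z).

Need |R(x)|<1, x<0.
x=-1.33: |R|=0.1641
R=−1: 1+5/9x = −1+4/9x ⇒ -1/9x=2 ⇒ x=2/(-1/9)=-18.0000
Confirm numerically:
  x=-13.124: |R|=0.92071 <1
  x=-12.516: |R|=0.90715 <1
  x=-10.179: |R|=0.84269 <1
  x=-18.497: |R|=1.00599 >1
  x=-18.393: |R|=1.00476 >1
  x=-18.338: |R|=1.00410 >1
Interval (-18.0000, 0).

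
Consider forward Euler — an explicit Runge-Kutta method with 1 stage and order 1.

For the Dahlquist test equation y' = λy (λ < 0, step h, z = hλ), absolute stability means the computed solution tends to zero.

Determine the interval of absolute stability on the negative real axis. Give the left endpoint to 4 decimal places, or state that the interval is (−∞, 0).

z∈(-2.0000,0).

Set f=λy, z=hλ:
  order 1, 1-stage ⇒ R(z)=1+z
  (e.g. R(-0.82)=0.18000, |R|=0.18000)

Boundary: |R(x)|=1, x<0.
x=-0.82: |R|=0.1800
|R(-2.06)|=1.0600 |R(-1.27)|=0.2700 |R(-1.04)|=0.0400
Bisect:
  x_lo=-2.3306 |R|=1.3306  x_hi=-0.1491 |R|=0.8509
  mid=-1.23986 |R|=0.23986 →hi
  mid=-1.78522 |R|=0.78522 →hi
  mid=-2.05790 |R|=1.05790 →lo
  mid=-1.92156 |R|=0.92156 →hi
  mid=-1.98973 |R|=0.98973 →hi
  mid=-2.02382 |R|=1.02382 →lo
  mid=-2.00678 |R|=1.00678 →lo
  mid=-1.99826 |R|=0.99826 →hi
  mid=-2.00252 |R|=1.00252 →lo
  ...
  [-2.00012,-1.99999] ⇒ x*=-2.0000
So |R|<1 on (-2.0000, 0).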